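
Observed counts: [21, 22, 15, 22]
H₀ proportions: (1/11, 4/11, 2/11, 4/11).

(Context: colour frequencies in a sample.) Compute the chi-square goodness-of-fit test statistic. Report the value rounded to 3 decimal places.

n = 80; E_i = n·p_i = [7.27, 29.09, 14.55, 29.09]
χ² = (21−7.27)²/7.27 + (22−29.09)²/29.09 + (15−14.55)²/14.55 + (22−29.09)²/29.09 = 29.3812
df = 3

test statistic = 29.381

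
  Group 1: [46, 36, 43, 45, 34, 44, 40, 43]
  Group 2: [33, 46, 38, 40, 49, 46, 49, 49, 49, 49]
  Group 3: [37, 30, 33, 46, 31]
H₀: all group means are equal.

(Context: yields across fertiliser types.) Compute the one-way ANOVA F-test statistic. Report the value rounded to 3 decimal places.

test statistic = 4.911

Group means [41.38, 44.80, 35.40], grand mean 41.565
SSB = Σnᵢ(x̄ᵢ−x̄)² = 294.977; SSW = ΣΣ(x−x̄ᵢ)² = 600.675
MSB = 294.977/2 = 147.4886; MSW = 600.675/20 = 30.0337
F = MSB/MSW = 4.9108
df = (2, 20)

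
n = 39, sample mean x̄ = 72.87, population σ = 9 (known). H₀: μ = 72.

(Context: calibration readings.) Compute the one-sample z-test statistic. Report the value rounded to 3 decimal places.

SE = σ/√n = 9/√39 = 1.4412
z = (x̄−μ₀)/SE = (72.87−72)/1.4412 = 0.6037

test statistic = 0.604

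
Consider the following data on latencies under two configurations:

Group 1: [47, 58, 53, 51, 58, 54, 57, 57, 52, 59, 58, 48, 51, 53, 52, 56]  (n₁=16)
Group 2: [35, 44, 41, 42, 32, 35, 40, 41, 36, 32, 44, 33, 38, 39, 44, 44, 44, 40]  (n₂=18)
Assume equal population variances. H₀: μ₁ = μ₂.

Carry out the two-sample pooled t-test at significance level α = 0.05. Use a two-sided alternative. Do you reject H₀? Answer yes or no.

reject H₀: yes

x̄₁=54.000, s₁=3.724, n₁=16
x̄₂=39.111, s₂=4.337, n₂=18
s_p² = [15·3.724² + 17·4.337²]/32 = 16.4931
SE = √(s_p²·(1/16+1/18)) = 1.3954
t = (54.000−39.111)/1.3954 = 10.6701
df = 32
p-value (two-sided) = 0.00000
At α=0.05: p < α → reject H₀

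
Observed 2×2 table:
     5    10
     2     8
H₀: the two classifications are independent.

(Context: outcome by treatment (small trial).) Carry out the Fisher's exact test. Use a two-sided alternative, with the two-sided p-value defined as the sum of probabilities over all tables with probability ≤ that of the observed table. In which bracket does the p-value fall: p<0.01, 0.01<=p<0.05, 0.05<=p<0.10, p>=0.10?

Margins: r₁=15, r₂=10, c₁=7, c₂=18, n=25
p_obs = C(15,5)·C(10,2)/C(25,7); sum pmf over tables with pmf ≤ p_obs
p-value (two-sided) = 0.65925
→ bracket: p>=0.10

p-value bracket: p>=0.10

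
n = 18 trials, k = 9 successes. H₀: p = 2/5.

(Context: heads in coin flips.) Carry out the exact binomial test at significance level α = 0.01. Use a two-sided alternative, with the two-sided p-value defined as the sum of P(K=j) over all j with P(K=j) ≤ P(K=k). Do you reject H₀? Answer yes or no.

Exact binomial: n=18, k=9, p₀=2/5=0.4000
P(X=j) = C(n,j)·p₀^j·(1−p₀)^(n−j); p = Σ P(X=j) over j with P(X=j) ≤ P(X=9)
p-value (two-sided) = 0.47192
At α=0.01: p ≥ α → fail to reject H₀

reject H₀: no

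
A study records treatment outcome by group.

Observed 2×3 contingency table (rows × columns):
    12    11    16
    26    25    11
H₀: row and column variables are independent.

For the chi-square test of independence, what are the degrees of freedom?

degrees of freedom = 2

df = (r−1)(c−1) = (2−1)·(3−1) = 2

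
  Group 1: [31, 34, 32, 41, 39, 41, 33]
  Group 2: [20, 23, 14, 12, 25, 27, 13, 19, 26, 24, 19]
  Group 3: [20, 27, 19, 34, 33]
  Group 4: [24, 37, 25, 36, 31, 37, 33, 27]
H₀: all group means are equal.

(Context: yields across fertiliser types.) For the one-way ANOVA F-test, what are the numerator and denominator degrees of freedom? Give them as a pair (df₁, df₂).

k = 4 groups, N = 31 total
df = (k−1, N−k) = (4−1, 31−4) = (3, 27)

degrees of freedom = [3, 27]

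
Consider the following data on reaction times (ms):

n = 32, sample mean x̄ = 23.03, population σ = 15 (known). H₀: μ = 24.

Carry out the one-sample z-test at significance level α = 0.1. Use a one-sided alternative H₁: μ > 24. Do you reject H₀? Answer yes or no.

SE = σ/√n = 15/√32 = 2.6517
z = (x̄−μ₀)/SE = (23.03−24)/2.6517 = -0.3658
p-value (one-sided, H₁ greater) = 0.64275
At α=0.1: p ≥ α → fail to reject H₀

reject H₀: no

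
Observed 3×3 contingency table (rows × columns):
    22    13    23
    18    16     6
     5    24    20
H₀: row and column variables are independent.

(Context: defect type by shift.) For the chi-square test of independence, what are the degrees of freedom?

df = (r−1)(c−1) = (3−1)·(3−1) = 4

degrees of freedom = 4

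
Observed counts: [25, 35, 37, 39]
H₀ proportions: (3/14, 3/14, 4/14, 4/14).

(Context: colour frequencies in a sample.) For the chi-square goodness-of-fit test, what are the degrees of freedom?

df = k − 1 = 4 − 1 = 3

degrees of freedom = 3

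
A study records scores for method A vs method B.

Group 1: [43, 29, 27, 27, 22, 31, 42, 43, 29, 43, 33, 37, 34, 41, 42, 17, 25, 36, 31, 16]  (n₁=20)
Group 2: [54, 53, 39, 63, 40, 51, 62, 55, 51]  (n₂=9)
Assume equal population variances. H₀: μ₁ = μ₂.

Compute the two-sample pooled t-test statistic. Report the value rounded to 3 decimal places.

test statistic = -5.765

x̄₁=32.400, s₁=8.543, n₁=20
x̄₂=52.000, s₂=8.292, n₂=9
s_p² = [19·8.543² + 8·8.292²]/27 = 71.7333
SE = √(s_p²·(1/20+1/9)) = 3.3996
t = (32.400−52.000)/3.3996 = -5.7654
df = 27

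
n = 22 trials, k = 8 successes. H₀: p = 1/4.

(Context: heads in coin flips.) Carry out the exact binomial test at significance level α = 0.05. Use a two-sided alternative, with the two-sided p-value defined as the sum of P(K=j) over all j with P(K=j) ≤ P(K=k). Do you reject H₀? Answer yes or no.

reject H₀: no

Exact binomial: n=22, k=8, p₀=1/4=0.2500
P(X=j) = C(n,j)·p₀^j·(1−p₀)^(n−j); p = Σ P(X=j) over j with P(X=j) ≤ P(X=8)
p-value (two-sided) = 0.22218
At α=0.05: p ≥ α → fail to reject H₀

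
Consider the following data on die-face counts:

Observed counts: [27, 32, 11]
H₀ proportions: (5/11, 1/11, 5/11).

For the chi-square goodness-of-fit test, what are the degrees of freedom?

degrees of freedom = 2

df = k − 1 = 3 − 1 = 2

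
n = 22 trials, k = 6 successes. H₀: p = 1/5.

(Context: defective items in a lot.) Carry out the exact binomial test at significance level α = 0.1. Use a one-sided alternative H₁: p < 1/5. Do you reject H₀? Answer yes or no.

Exact binomial: n=22, k=6, p₀=1/5=0.2000
P(X≤6) from Σ C(n,i)·p₀^i·(1−p₀)^(n−i)
p-value (one-sided, H₁ less) = 0.86705
At α=0.1: p ≥ α → fail to reject H₀

reject H₀: no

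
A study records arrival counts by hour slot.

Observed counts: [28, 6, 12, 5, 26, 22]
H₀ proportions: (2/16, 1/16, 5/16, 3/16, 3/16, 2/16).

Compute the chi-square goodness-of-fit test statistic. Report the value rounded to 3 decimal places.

n = 99; E_i = n·p_i = [12.38, 6.19, 30.94, 18.56, 18.56, 12.38]
χ² = (28−12.38)²/12.38 + (6−6.19)²/6.19 + (12−30.94)²/30.94 + (5−18.56)²/18.56 + (26−18.56)²/18.56 + (22−12.38)²/12.38 = 51.7017
df = 5

test statistic = 51.702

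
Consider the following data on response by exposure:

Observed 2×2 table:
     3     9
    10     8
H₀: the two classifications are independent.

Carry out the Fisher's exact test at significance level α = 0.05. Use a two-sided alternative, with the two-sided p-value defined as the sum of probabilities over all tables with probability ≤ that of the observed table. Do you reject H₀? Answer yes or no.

reject H₀: no

Margins: r₁=12, r₂=18, c₁=13, c₂=17, n=30
p_obs = C(12,3)·C(18,10)/C(30,13); sum pmf over tables with pmf ≤ p_obs
p-value (two-sided) = 0.14135
At α=0.05: p ≥ α → fail to reject H₀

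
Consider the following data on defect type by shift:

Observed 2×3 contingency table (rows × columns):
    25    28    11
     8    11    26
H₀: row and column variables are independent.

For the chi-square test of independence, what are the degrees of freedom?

df = (r−1)(c−1) = (2−1)·(3−1) = 2

degrees of freedom = 2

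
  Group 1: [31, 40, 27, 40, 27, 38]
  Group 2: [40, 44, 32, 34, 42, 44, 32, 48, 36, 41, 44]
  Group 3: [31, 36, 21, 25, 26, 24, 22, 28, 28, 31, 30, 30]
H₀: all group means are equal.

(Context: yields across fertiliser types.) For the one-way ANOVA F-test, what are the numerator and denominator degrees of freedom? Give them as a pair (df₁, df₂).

k = 3 groups, N = 29 total
df = (k−1, N−k) = (3−1, 29−3) = (2, 26)

degrees of freedom = [2, 26]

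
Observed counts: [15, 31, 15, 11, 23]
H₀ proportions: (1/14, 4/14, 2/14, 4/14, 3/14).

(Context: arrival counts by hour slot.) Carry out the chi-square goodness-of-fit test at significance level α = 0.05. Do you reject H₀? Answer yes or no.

reject H₀: yes

n = 95; E_i = n·p_i = [6.79, 27.14, 13.57, 27.14, 20.36]
χ² = (15−6.79)²/6.79 + (31−27.14)²/27.14 + (15−13.57)²/13.57 + (11−27.14)²/27.14 + (23−20.36)²/20.36 = 20.5860
df = 4
p-value (upper-tail) = 0.00038
At α=0.05: p < α → reject H₀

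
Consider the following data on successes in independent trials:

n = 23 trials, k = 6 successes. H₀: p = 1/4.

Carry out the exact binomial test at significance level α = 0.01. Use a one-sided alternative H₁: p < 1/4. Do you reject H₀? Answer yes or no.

Exact binomial: n=23, k=6, p₀=1/4=0.2500
P(X≤6) from Σ C(n,i)·p₀^i·(1−p₀)^(n−i)
p-value (one-sided, H₁ less) = 0.65373
At α=0.01: p ≥ α → fail to reject H₀

reject H₀: no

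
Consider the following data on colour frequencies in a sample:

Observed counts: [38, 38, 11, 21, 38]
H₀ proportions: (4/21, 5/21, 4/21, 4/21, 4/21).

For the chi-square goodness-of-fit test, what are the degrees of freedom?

df = k − 1 = 5 − 1 = 4

degrees of freedom = 4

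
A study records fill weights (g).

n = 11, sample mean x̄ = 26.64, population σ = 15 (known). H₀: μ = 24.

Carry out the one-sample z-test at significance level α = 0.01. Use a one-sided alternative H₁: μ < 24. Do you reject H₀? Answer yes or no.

SE = σ/√n = 15/√11 = 4.5227
z = (x̄−μ₀)/SE = (26.64−24)/4.5227 = 0.5837
p-value (one-sided, H₁ less) = 0.72030
At α=0.01: p ≥ α → fail to reject H₀

reject H₀: no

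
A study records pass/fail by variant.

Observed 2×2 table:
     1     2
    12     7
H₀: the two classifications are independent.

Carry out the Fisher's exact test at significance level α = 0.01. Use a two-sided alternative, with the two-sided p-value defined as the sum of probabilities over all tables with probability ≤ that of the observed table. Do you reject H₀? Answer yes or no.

Margins: r₁=3, r₂=19, c₁=13, c₂=9, n=22
p_obs = C(3,1)·C(19,12)/C(22,13); sum pmf over tables with pmf ≤ p_obs
p-value (two-sided) = 0.54416
At α=0.01: p ≥ α → fail to reject H₀

reject H₀: no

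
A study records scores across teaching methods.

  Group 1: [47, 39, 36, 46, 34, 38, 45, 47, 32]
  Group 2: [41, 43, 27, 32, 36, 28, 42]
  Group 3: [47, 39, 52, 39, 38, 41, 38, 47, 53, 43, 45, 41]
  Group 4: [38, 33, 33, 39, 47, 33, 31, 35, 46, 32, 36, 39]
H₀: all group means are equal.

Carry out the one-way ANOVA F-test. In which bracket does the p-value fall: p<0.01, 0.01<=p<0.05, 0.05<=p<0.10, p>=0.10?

Group means [40.44, 35.57, 43.58, 36.83], grand mean 39.450
SSB = Σnᵢ(x̄ᵢ−x̄)² = 401.380; SSW = ΣΣ(x−x̄ᵢ)² = 1154.520
MSB = 401.380/3 = 133.7934; MSW = 1154.520/36 = 32.0700
F = MSB/MSW = 4.1719
df = (3, 36)
p-value (upper-tail) = 0.01236
→ bracket: 0.01<=p<0.05

p-value bracket: 0.01<=p<0.05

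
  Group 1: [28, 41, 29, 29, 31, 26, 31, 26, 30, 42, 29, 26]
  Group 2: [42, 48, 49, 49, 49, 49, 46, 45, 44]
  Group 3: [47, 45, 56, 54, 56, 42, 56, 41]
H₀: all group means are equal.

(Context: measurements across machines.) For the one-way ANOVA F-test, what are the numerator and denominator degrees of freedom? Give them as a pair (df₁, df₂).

degrees of freedom = [2, 26]

k = 3 groups, N = 29 total
df = (k−1, N−k) = (3−1, 29−3) = (2, 26)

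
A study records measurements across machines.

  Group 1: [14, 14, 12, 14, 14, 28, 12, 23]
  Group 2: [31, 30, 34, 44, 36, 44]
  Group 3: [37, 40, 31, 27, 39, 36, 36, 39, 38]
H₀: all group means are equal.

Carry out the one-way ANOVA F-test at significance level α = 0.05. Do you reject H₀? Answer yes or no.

reject H₀: yes

Group means [16.38, 36.50, 35.89], grand mean 29.261
SSB = Σnᵢ(x̄ᵢ−x̄)² = 2038.171; SSW = ΣΣ(x−x̄ᵢ)² = 576.264
MSB = 2038.171/2 = 1019.0854; MSW = 576.264/20 = 28.8132
F = MSB/MSW = 35.3687
df = (2, 20)
p-value (upper-tail) = 0.00000
At α=0.05: p < α → reject H₀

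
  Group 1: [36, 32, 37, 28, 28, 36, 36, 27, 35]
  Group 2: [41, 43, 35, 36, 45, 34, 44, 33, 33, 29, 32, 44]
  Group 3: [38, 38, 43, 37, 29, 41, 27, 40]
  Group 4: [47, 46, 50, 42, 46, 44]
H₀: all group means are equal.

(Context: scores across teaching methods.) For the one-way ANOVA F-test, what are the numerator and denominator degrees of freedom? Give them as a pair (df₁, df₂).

k = 4 groups, N = 35 total
df = (k−1, N−k) = (4−1, 35−4) = (3, 31)

degrees of freedom = [3, 31]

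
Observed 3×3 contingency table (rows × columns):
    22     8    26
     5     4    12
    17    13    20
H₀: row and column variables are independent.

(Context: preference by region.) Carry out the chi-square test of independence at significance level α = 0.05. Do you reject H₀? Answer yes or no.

Row totals [56, 21, 50], col totals [44, 25, 58], n=127
χ² = (22−19.40)²/19.40 + (8−11.02)²/11.02 + (26−25.57)²/25.57 + (5−7.28)²/7.28 + (4−4.13)²/4.13 + (12−9.59)²/9.59 + (17−17.32)²/17.32 + (13−9.84)²/9.84 + (20−22.83)²/22.83 = 3.8766
df = 4
p-value (upper-tail) = 0.42296
At α=0.05: p ≥ α → fail to reject H₀

reject H₀: no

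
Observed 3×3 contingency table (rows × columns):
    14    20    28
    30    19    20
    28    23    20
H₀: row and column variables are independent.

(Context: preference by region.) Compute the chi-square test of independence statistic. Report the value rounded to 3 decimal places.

Row totals [62, 69, 71], col totals [72, 62, 68], n=202
χ² = (14−22.10)²/22.10 + (20−19.03)²/19.03 + (28−20.87)²/20.87 + (30−24.59)²/24.59 + (19−21.18)²/21.18 + (20−23.23)²/23.23 + (28−25.31)²/25.31 + (23−21.79)²/21.79 + (20−23.90)²/23.90 = 8.3036
df = 4

test statistic = 8.304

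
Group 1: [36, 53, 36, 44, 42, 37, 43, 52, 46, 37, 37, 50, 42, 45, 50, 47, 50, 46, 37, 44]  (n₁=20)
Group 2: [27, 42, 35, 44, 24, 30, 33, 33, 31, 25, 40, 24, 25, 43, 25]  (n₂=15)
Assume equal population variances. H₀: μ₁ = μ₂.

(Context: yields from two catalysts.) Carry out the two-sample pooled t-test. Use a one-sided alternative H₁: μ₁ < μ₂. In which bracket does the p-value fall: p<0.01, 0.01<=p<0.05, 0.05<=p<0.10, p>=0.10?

p-value bracket: p>=0.10

x̄₁=43.700, s₁=5.630, n₁=20
x̄₂=32.067, s₂=7.294, n₂=15
s_p² = [19·5.630² + 14·7.294²]/33 = 40.8222
SE = √(s_p²·(1/20+1/15)) = 2.1823
t = (43.700−32.067)/2.1823 = 5.3307
df = 33
p-value (one-sided, H₁ less) = 1.00000
→ bracket: p>=0.10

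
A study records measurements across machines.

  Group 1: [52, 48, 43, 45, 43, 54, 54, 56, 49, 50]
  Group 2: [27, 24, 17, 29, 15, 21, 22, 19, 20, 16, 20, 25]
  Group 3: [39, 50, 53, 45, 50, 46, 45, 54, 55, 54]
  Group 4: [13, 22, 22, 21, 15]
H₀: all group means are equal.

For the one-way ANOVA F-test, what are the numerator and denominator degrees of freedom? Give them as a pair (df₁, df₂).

k = 4 groups, N = 37 total
df = (k−1, N−k) = (4−1, 37−4) = (3, 33)

degrees of freedom = [3, 33]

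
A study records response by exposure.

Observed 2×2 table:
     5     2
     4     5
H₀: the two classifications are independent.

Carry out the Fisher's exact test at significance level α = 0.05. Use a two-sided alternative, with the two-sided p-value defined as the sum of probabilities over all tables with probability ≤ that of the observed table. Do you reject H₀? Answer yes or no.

reject H₀: no

Margins: r₁=7, r₂=9, c₁=9, c₂=7, n=16
p_obs = C(7,5)·C(9,4)/C(16,9); sum pmf over tables with pmf ≤ p_obs
p-value (two-sided) = 0.35752
At α=0.05: p ≥ α → fail to reject H₀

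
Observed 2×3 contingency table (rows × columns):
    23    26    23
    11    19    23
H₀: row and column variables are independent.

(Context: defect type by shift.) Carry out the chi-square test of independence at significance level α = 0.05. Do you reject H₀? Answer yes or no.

Row totals [72, 53], col totals [34, 45, 46], n=125
χ² = (23−19.58)²/19.58 + (26−25.92)²/25.92 + (23−26.50)²/26.50 + (11−14.42)²/14.42 + (19−19.08)²/19.08 + (23−19.50)²/19.50 = 2.4938
df = 2
p-value (upper-tail) = 0.28739
At α=0.05: p ≥ α → fail to reject H₀

reject H₀: no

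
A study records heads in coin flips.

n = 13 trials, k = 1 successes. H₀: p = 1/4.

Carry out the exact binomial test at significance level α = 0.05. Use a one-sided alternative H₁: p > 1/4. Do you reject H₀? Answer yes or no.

reject H₀: no

Exact binomial: n=13, k=1, p₀=1/4=0.2500
P(X≥1) from Σ C(n,i)·p₀^i·(1−p₀)^(n−i)
p-value (one-sided, H₁ greater) = 0.97624
At α=0.05: p ≥ α → fail to reject H₀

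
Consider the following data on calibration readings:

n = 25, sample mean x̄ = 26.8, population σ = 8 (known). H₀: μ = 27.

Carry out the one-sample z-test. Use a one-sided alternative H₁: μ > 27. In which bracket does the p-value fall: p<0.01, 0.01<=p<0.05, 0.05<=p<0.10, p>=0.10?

p-value bracket: p>=0.10

SE = σ/√n = 8/√25 = 1.6000
z = (x̄−μ₀)/SE = (26.8−27)/1.6000 = -0.1250
p-value (one-sided, H₁ greater) = 0.54974
→ bracket: p>=0.10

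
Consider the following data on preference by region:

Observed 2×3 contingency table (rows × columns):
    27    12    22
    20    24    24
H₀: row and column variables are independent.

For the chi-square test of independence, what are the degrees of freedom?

df = (r−1)(c−1) = (2−1)·(3−1) = 2

degrees of freedom = 2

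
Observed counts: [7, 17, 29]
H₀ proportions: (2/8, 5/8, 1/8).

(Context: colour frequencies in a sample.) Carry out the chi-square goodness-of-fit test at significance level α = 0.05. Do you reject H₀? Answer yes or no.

reject H₀: yes

n = 53; E_i = n·p_i = [13.25, 33.12, 6.62]
χ² = (7−13.25)²/13.25 + (17−33.12)²/33.12 + (29−6.62)²/6.62 = 86.3660
df = 2
p-value (upper-tail) = 0.00000
At α=0.05: p < α → reject H₀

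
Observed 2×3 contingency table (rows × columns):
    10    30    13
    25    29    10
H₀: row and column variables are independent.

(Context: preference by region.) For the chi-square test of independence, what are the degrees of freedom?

df = (r−1)(c−1) = (2−1)·(3−1) = 2

degrees of freedom = 2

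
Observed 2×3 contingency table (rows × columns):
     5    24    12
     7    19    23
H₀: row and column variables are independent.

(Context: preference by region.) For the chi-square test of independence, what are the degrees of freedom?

degrees of freedom = 2

df = (r−1)(c−1) = (2−1)·(3−1) = 2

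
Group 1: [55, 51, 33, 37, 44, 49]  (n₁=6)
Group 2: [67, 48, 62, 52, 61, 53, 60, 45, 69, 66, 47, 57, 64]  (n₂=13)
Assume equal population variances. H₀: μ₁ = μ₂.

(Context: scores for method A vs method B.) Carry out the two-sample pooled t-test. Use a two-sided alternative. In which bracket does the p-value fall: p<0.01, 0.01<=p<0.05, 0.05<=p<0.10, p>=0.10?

x̄₁=44.833, s₁=8.495, n₁=6
x̄₂=57.769, s₂=8.074, n₂=13
s_p² = [5·8.495² + 12·8.074²]/17 = 67.2436
SE = √(s_p²·(1/6+1/13)) = 4.0472
t = (44.833−57.769)/4.0472 = -3.1963
df = 17
p-value (two-sided) = 0.00529
→ bracket: p<0.01

p-value bracket: p<0.01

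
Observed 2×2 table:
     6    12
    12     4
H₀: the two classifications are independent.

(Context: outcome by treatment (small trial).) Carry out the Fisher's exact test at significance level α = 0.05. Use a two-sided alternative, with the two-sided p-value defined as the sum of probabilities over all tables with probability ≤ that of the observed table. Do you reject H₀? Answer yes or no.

Margins: r₁=18, r₂=16, c₁=18, c₂=16, n=34
p_obs = C(18,6)·C(16,12)/C(34,18); sum pmf over tables with pmf ≤ p_obs
p-value (two-sided) = 0.02042
At α=0.05: p < α → reject H₀

reject H₀: yes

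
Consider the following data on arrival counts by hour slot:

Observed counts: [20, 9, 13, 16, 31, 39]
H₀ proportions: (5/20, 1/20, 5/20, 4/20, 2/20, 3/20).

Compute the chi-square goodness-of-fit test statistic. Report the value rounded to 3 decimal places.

test statistic = 66.734

n = 128; E_i = n·p_i = [32.00, 6.40, 32.00, 25.60, 12.80, 19.20]
χ² = (20−32.00)²/32.00 + (9−6.40)²/6.40 + (13−32.00)²/32.00 + (16−25.60)²/25.60 + (31−12.80)²/12.80 + (39−19.20)²/19.20 = 66.7344
df = 5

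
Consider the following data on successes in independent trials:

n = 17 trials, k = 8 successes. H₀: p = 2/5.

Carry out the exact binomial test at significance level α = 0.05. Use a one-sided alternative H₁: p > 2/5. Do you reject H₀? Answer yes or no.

reject H₀: no

Exact binomial: n=17, k=8, p₀=2/5=0.4000
P(X≥8) from Σ C(n,i)·p₀^i·(1−p₀)^(n−i)
p-value (one-sided, H₁ greater) = 0.35949
At α=0.05: p ≥ α → fail to reject H₀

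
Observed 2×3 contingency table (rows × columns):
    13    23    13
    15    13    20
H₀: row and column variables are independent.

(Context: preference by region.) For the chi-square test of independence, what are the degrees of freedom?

df = (r−1)(c−1) = (2−1)·(3−1) = 2

degrees of freedom = 2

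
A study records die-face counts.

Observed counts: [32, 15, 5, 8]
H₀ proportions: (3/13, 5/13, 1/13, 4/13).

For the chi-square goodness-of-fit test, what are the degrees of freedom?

degrees of freedom = 3

df = k − 1 = 4 − 1 = 3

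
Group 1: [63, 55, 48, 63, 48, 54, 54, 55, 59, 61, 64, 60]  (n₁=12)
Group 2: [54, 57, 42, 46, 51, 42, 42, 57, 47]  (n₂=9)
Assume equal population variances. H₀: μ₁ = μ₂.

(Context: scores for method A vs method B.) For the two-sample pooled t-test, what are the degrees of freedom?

degrees of freedom = 19

df = n₁ + n₂ − 2 = 12 + 9 − 2 = 19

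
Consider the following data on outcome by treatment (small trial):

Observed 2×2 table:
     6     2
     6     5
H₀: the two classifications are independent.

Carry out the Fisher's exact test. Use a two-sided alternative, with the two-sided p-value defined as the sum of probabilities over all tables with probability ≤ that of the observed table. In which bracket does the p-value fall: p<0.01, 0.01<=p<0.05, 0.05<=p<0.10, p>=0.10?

p-value bracket: p>=0.10

Margins: r₁=8, r₂=11, c₁=12, c₂=7, n=19
p_obs = C(8,6)·C(11,6)/C(19,12); sum pmf over tables with pmf ≤ p_obs
p-value (two-sided) = 0.63325
→ bracket: p>=0.10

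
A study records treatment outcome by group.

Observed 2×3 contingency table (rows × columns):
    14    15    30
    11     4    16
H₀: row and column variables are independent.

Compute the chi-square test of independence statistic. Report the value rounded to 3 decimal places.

test statistic = 2.522

Row totals [59, 31], col totals [25, 19, 46], n=90
χ² = (14−16.39)²/16.39 + (15−12.46)²/12.46 + (30−30.16)²/30.16 + (11−8.61)²/8.61 + (4−6.54)²/6.54 + (16−15.84)²/15.84 = 2.5223
df = 2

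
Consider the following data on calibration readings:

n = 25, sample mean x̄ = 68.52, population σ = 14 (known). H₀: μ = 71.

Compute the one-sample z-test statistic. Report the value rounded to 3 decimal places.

test statistic = -0.886

SE = σ/√n = 14/√25 = 2.8000
z = (x̄−μ₀)/SE = (68.52−71)/2.8000 = -0.8857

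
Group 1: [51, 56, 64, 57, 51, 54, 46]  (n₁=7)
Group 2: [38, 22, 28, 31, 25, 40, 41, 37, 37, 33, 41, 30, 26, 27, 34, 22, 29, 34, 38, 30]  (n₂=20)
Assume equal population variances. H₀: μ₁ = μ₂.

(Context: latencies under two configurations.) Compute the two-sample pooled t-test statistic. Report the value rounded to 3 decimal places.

test statistic = 8.368

x̄₁=54.143, s₁=5.699, n₁=7
x̄₂=32.150, s₂=6.072, n₂=20
s_p² = [6·5.699² + 19·6.072²]/25 = 35.8163
SE = √(s_p²·(1/7+1/20)) = 2.6282
t = (54.143−32.150)/2.6282 = 8.3680
df = 25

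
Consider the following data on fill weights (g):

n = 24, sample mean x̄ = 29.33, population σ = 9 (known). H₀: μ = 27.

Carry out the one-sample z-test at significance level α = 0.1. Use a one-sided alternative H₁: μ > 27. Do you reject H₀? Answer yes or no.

SE = σ/√n = 9/√24 = 1.8371
z = (x̄−μ₀)/SE = (29.33−27)/1.8371 = 1.2683
p-value (one-sided, H₁ greater) = 0.10235
At α=0.1: p ≥ α → fail to reject H₀

reject H₀: no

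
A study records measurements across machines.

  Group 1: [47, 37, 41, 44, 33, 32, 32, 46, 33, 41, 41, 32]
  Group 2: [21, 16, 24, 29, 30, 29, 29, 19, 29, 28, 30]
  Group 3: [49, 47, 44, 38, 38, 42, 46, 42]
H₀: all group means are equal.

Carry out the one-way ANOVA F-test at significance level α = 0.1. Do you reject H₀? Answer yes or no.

reject H₀: yes

Group means [38.25, 25.82, 43.25], grand mean 35.129
SSB = Σnᵢ(x̄ᵢ−x̄)² = 1598.098; SSW = ΣΣ(x−x̄ᵢ)² = 729.386
MSB = 1598.098/2 = 799.0488; MSW = 729.386/28 = 26.0495
F = MSB/MSW = 30.6742
df = (2, 28)
p-value (upper-tail) = 0.00000
At α=0.1: p < α → reject H₀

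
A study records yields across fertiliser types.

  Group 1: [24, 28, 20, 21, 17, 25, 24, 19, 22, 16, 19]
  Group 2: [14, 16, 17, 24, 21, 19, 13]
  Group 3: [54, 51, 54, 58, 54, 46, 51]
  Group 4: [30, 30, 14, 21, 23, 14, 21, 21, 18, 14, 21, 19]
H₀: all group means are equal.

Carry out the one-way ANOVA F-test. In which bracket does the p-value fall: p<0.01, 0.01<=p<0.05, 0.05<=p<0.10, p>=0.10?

Group means [21.36, 17.71, 52.57, 20.50], grand mean 26.297
SSB = Σnᵢ(x̄ᵢ−x̄)² = 6019.041; SSW = ΣΣ(x−x̄ᵢ)² = 630.688
MSB = 6019.041/3 = 2006.3471; MSW = 630.688/33 = 19.1118
F = MSB/MSW = 104.9797
df = (3, 33)
p-value (upper-tail) = 0.00000
→ bracket: p<0.01

p-value bracket: p<0.01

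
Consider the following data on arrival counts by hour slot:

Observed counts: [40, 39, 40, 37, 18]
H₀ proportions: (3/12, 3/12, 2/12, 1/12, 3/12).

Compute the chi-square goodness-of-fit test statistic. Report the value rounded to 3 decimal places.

n = 174; E_i = n·p_i = [43.50, 43.50, 29.00, 14.50, 43.50]
χ² = (40−43.50)²/43.50 + (39−43.50)²/43.50 + (40−29.00)²/29.00 + (37−14.50)²/14.50 + (18−43.50)²/43.50 = 54.7816
df = 4

test statistic = 54.782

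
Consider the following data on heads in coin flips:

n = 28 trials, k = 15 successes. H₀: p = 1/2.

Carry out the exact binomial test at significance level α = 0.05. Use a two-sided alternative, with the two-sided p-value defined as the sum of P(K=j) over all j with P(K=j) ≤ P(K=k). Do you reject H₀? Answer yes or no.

Exact binomial: n=28, k=15, p₀=1/2=0.5000
P(X=j) = C(n,j)·p₀^j·(1−p₀)^(n−j); p = Σ P(X=j) over j with P(X=j) ≤ P(X=15)
p-value (two-sided) = 0.85055
At α=0.05: p ≥ α → fail to reject H₀

reject H₀: no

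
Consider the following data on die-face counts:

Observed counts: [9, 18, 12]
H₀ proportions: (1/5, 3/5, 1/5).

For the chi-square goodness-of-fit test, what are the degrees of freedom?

df = k − 1 = 3 − 1 = 2

degrees of freedom = 2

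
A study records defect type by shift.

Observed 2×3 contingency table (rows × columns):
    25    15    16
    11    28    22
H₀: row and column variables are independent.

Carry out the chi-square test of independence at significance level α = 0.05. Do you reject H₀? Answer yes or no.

reject H₀: yes

Row totals [56, 61], col totals [36, 43, 38], n=117
χ² = (25−17.23)²/17.23 + (15−20.58)²/20.58 + (16−18.19)²/18.19 + (11−18.77)²/18.77 + (28−22.42)²/22.42 + (22−19.81)²/19.81 = 10.1269
df = 2
p-value (upper-tail) = 0.00632
At α=0.05: p < α → reject H₀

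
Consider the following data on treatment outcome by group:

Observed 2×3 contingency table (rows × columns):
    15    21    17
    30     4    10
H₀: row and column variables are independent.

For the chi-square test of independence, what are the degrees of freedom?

df = (r−1)(c−1) = (2−1)·(3−1) = 2

degrees of freedom = 2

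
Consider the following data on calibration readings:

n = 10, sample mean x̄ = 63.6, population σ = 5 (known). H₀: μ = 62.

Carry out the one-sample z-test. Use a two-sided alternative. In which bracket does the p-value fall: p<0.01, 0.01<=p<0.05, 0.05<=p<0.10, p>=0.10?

SE = σ/√n = 5/√10 = 1.5811
z = (x̄−μ₀)/SE = (63.6−62)/1.5811 = 1.0119
p-value (two-sided) = 0.31157
→ bracket: p>=0.10

p-value bracket: p>=0.10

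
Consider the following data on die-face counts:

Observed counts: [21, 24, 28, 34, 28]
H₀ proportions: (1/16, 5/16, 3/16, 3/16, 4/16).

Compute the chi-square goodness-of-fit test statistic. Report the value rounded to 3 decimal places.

test statistic = 30.792

n = 135; E_i = n·p_i = [8.44, 42.19, 25.31, 25.31, 33.75]
χ² = (21−8.44)²/8.44 + (24−42.19)²/42.19 + (28−25.31)²/25.31 + (34−25.31)²/25.31 + (28−33.75)²/33.75 = 30.7916
df = 4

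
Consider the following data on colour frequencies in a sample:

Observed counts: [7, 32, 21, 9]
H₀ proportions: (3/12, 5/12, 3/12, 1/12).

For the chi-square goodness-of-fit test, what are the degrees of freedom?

df = k − 1 = 4 − 1 = 3

degrees of freedom = 3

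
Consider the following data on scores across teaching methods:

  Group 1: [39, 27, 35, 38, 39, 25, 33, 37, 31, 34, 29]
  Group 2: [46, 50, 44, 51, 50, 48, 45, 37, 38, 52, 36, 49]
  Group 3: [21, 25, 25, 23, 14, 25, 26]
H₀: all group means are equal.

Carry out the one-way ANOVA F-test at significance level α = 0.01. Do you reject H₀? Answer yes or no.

reject H₀: yes

Group means [33.36, 45.50, 22.71], grand mean 35.733
SSB = Σnᵢ(x̄ᵢ−x̄)² = 2392.893; SSW = ΣΣ(x−x̄ᵢ)² = 694.974
MSB = 2392.893/2 = 1196.4463; MSW = 694.974/27 = 25.7398
F = MSB/MSW = 46.4824
df = (2, 27)
p-value (upper-tail) = 0.00000
At α=0.01: p < α → reject H₀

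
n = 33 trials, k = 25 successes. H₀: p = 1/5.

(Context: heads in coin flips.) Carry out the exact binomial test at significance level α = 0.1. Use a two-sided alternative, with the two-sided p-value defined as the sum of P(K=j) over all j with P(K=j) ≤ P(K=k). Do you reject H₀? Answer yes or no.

reject H₀: yes

Exact binomial: n=33, k=25, p₀=1/5=0.2000
P(X=j) = C(n,j)·p₀^j·(1−p₀)^(n−j); p = Σ P(X=j) over j with P(X=j) ≤ P(X=25)
p-value (two-sided) = 0.00000
At α=0.1: p < α → reject H₀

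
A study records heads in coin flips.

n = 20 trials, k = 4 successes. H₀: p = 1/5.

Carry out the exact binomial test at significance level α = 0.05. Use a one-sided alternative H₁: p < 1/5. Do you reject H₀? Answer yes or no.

reject H₀: no

Exact binomial: n=20, k=4, p₀=1/5=0.2000
P(X≤4) from Σ C(n,i)·p₀^i·(1−p₀)^(n−i)
p-value (one-sided, H₁ less) = 0.62965
At α=0.05: p ≥ α → fail to reject H₀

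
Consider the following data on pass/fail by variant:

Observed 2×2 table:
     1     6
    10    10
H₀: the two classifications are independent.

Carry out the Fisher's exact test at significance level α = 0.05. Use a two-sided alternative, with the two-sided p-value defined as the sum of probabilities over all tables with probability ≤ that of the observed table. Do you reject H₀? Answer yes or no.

reject H₀: no

Margins: r₁=7, r₂=20, c₁=11, c₂=16, n=27
p_obs = C(7,1)·C(20,10)/C(27,11); sum pmf over tables with pmf ≤ p_obs
p-value (two-sided) = 0.18320
At α=0.05: p ≥ α → fail to reject H₀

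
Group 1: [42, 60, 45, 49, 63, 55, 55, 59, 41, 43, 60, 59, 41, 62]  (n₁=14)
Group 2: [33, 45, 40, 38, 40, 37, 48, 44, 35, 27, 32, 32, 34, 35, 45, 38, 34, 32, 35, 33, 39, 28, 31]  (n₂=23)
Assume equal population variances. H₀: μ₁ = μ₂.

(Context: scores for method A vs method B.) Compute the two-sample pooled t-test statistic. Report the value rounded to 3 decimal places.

x̄₁=52.429, s₁=8.519, n₁=14
x̄₂=36.304, s₂=5.497, n₂=23
s_p² = [13·8.519² + 22·5.497²]/35 = 45.9514
SE = √(s_p²·(1/14+1/23)) = 2.2979
t = (52.429−36.304)/2.2979 = 7.0171
df = 35

test statistic = 7.017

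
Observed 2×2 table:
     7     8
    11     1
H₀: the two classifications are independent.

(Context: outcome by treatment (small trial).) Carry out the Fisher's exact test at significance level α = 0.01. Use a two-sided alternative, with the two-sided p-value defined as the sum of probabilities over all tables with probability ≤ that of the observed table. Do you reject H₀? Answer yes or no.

Margins: r₁=15, r₂=12, c₁=18, c₂=9, n=27
p_obs = C(15,7)·C(12,11)/C(27,18); sum pmf over tables with pmf ≤ p_obs
p-value (two-sided) = 0.01918
At α=0.01: p ≥ α → fail to reject H₀

reject H₀: no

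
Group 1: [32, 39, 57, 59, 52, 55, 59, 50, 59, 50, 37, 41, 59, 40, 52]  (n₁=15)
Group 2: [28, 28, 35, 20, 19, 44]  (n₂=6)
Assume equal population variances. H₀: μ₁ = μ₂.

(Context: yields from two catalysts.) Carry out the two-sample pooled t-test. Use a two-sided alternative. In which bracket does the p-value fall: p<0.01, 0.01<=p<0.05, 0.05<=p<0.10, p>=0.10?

p-value bracket: p<0.01

x̄₁=49.400, s₁=9.241, n₁=15
x̄₂=29.000, s₂=9.423, n₂=6
s_p² = [14·9.241² + 5·9.423²]/19 = 86.2947
SE = √(s_p²·(1/15+1/6)) = 4.4873
t = (49.400−29.000)/4.4873 = 4.5462
df = 19
p-value (two-sided) = 0.00022
→ bracket: p<0.01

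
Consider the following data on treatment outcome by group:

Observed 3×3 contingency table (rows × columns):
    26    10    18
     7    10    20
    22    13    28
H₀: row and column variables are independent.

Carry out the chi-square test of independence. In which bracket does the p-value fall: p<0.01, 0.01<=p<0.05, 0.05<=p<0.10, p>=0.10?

p-value bracket: 0.05<=p<0.10

Row totals [54, 37, 63], col totals [55, 33, 66], n=154
χ² = (26−19.29)²/19.29 + (10−11.57)²/11.57 + (18−23.14)²/23.14 + (7−13.21)²/13.21 + (10−7.93)²/7.93 + (20−15.86)²/15.86 + (22−22.50)²/22.50 + (13−13.50)²/13.50 + (28−27.00)²/27.00 = 8.3064
df = 4
p-value (upper-tail) = 0.08098
→ bracket: 0.05<=p<0.10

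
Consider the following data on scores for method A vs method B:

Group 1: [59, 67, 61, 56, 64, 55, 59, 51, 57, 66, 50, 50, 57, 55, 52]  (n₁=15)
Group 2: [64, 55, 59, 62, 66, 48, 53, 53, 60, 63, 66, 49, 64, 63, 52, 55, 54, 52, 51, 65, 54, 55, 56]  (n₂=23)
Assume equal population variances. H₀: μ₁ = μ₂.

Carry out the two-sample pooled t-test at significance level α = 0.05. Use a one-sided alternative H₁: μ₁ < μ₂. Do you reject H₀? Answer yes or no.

reject H₀: no

x̄₁=57.267, s₁=5.483, n₁=15
x̄₂=57.348, s₂=5.741, n₂=23
s_p² = [14·5.483² + 22·5.741²]/36 = 31.8375
SE = √(s_p²·(1/15+1/23)) = 1.8726
t = (57.267−57.348)/1.8726 = -0.0433
df = 36
p-value (one-sided, H₁ less) = 0.48284
At α=0.05: p ≥ α → fail to reject H₀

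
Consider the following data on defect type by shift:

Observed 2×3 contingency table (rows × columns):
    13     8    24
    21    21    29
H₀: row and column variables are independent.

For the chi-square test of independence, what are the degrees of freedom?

df = (r−1)(c−1) = (2−1)·(3−1) = 2

degrees of freedom = 2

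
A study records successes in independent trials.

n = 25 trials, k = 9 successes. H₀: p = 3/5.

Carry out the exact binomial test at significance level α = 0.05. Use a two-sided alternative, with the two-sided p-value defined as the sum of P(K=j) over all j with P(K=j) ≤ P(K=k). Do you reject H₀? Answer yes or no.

reject H₀: yes

Exact binomial: n=25, k=9, p₀=3/5=0.6000
P(X=j) = C(n,j)·p₀^j·(1−p₀)^(n−j); p = Σ P(X=j) over j with P(X=j) ≤ P(X=9)
p-value (two-sided) = 0.02264
At α=0.05: p < α → reject H₀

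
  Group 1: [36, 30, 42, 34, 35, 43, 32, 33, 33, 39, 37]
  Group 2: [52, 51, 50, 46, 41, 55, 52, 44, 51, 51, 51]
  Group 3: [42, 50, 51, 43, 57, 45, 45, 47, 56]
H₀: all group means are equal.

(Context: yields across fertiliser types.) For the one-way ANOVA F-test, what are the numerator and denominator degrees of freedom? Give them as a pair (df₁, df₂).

degrees of freedom = [2, 28]

k = 3 groups, N = 31 total
df = (k−1, N−k) = (3−1, 31−3) = (2, 28)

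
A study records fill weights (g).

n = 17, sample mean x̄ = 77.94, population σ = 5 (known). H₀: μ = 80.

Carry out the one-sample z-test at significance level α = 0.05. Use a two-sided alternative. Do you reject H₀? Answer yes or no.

SE = σ/√n = 5/√17 = 1.2127
z = (x̄−μ₀)/SE = (77.94−80)/1.2127 = -1.6987
p-value (two-sided) = 0.08937
At α=0.05: p ≥ α → fail to reject H₀

reject H₀: no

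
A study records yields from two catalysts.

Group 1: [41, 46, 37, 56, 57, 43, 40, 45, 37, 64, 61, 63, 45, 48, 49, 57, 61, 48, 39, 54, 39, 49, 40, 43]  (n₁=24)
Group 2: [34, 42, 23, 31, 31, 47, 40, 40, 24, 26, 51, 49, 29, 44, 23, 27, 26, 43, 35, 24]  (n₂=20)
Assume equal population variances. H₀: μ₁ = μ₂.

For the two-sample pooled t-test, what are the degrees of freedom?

degrees of freedom = 42

df = n₁ + n₂ − 2 = 24 + 20 − 2 = 42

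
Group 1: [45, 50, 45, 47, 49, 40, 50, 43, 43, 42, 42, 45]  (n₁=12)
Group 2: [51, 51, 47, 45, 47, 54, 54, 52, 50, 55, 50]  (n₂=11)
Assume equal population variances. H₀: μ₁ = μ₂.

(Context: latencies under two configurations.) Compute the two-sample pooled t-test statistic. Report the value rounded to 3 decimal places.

test statistic = -4.010

x̄₁=45.083, s₁=3.315, n₁=12
x̄₂=50.545, s₂=3.205, n₂=11
s_p² = [11·3.315² + 10·3.205²]/21 = 10.6497
SE = √(s_p²·(1/12+1/11)) = 1.3622
t = (45.083−50.545)/1.3622 = -4.0097
df = 21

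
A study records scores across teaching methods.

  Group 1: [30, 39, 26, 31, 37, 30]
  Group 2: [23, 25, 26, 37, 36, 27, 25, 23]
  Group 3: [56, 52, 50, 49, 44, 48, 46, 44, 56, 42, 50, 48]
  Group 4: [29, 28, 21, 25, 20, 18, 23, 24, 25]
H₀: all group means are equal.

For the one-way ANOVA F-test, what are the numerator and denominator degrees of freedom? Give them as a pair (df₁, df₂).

degrees of freedom = [3, 31]

k = 4 groups, N = 35 total
df = (k−1, N−k) = (4−1, 35−4) = (3, 31)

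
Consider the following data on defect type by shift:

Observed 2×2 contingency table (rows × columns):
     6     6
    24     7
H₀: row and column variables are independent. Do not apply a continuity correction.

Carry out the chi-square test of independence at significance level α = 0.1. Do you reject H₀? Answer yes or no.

reject H₀: yes

Row totals [12, 31], col totals [30, 13], n=43
χ² = (6−8.37)²/8.37 + (6−3.63)²/3.63 + (24−21.63)²/21.63 + (7−9.37)²/9.37 = 3.0836
df = 1
p-value (upper-tail) = 0.07908
At α=0.1: p < α → reject H₀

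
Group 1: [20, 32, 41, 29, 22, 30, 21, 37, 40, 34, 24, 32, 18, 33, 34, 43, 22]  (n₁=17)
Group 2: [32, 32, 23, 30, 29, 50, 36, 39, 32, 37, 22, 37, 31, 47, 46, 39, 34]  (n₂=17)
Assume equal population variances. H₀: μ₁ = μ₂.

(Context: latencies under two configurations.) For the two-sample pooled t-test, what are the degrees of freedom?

df = n₁ + n₂ − 2 = 17 + 17 − 2 = 32

degrees of freedom = 32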